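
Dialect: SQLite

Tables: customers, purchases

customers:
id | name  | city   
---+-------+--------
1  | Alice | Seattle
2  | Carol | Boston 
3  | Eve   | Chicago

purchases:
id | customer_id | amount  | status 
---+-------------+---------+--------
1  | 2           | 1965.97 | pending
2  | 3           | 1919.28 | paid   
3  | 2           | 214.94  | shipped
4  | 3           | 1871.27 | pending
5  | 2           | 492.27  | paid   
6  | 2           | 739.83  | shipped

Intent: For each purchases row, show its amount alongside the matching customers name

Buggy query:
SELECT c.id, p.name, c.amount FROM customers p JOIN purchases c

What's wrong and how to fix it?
Bug: Missing join condition: each purchases row is matched to all customers rows instead of just its own

Fix: Specify the join condition linking the foreign key to the parent id

Corrected query:
SELECT c.id, p.name, c.amount FROM customers p JOIN purchases c ON c.customer_id = p.id

Result:
id | name  | amount 
---+-------+--------
1  | Carol | 1965.97
2  | Eve   | 1919.28
3  | Carol | 214.94 
4  | Eve   | 1871.27
5  | Carol | 492.27 
6  | Carol | 739.83 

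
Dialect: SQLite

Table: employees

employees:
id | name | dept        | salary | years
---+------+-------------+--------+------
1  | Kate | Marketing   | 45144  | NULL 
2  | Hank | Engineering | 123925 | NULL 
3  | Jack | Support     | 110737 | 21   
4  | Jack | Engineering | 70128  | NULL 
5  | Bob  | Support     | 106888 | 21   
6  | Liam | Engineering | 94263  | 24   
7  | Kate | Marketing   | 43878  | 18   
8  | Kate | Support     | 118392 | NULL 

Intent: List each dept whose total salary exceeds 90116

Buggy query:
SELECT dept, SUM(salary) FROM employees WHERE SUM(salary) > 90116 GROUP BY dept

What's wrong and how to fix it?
Bug: WHERE runs before GROUP BY, so aggregates aren't available there

Fix: Move the aggregate condition to a HAVING clause

Corrected query:
SELECT dept, SUM(salary) FROM employees GROUP BY dept HAVING SUM(salary) > 90116

Result:
dept        | SUM(salary)
------------+------------
Engineering | 288316     
Support     | 336017     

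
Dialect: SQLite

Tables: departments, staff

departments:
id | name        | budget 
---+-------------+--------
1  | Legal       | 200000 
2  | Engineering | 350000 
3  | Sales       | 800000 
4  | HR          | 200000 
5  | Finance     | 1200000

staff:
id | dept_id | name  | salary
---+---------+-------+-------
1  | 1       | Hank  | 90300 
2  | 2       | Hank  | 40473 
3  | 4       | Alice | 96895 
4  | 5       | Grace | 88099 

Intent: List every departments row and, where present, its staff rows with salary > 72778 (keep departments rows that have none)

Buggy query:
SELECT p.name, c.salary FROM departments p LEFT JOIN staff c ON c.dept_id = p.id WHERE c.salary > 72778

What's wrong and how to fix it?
Bug: A WHERE condition on the right-hand table after LEFT JOIN drops unmatched parents

Fix: Move the right-table condition into the ON clause so unmatched parents are kept

Corrected query:
SELECT p.name, c.salary FROM departments p LEFT JOIN staff c ON c.dept_id = p.id AND c.salary > 72778

Result:
name        | salary
------------+-------
Legal       | 90300 
Engineering | NULL  
Sales       | NULL  
HR          | 96895 
Finance     | 88099 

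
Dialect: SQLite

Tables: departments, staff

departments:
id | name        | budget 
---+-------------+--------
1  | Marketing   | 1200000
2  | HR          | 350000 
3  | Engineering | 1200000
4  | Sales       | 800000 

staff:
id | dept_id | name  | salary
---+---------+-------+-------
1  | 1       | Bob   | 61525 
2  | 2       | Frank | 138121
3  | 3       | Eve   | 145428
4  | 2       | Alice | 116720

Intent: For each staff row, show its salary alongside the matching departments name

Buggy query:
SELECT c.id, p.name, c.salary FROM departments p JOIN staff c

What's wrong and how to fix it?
Bug: JOIN with no ON clause produces a cartesian product; every staff row pairs with every departments row

Fix: Add ON c.dept_id = p.id to the JOIN

Corrected query:
SELECT c.id, p.name, c.salary FROM departments p JOIN staff c ON c.dept_id = p.id

Result:
id | name        | salary
---+-------------+-------
1  | Marketing   | 61525 
2  | HR          | 138121
3  | Engineering | 145428
4  | HR          | 116720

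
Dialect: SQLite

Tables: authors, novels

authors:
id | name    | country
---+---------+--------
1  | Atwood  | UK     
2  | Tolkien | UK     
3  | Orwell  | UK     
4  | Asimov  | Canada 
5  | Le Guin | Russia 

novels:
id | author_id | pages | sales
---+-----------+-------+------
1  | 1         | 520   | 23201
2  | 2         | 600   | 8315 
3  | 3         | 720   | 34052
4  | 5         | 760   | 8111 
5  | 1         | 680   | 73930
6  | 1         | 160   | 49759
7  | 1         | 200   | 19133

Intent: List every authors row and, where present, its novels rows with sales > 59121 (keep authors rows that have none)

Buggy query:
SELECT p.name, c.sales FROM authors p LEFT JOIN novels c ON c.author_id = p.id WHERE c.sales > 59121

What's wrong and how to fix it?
Bug: Filtering c.sales in WHERE discards the NULL rows produced by LEFT JOIN, turning it into an inner join

Fix: Put 'c.sales > 59121' in the JOIN's ON clause instead of WHERE

Corrected query:
SELECT p.name, c.sales FROM authors p LEFT JOIN novels c ON c.author_id = p.id AND c.sales > 59121

Result:
name    | sales
--------+------
Atwood  | 73930
Tolkien | NULL 
Orwell  | NULL 
Asimov  | NULL 
Le Guin | NULL 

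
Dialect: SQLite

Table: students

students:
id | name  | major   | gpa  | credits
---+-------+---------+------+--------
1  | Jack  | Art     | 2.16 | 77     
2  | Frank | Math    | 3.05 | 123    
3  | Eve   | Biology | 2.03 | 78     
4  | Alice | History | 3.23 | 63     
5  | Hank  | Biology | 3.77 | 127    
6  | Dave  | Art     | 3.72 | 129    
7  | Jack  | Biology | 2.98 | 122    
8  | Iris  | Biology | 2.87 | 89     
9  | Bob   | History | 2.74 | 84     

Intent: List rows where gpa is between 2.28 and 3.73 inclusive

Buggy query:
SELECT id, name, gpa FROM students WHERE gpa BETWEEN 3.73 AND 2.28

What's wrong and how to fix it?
Bug: BETWEEN expects the lower bound first; with 3.73 AND 2.28 the range is empty

Fix: Swap the bounds so the smaller value comes first

Corrected query:
SELECT id, name, gpa FROM students WHERE gpa BETWEEN 2.28 AND 3.73

Result:
id | name  | gpa 
---+-------+-----
2  | Frank | 3.05
4  | Alice | 3.23
6  | Dave  | 3.72
7  | Jack  | 2.98
8  | Iris  | 2.87
9  | Bob   | 2.74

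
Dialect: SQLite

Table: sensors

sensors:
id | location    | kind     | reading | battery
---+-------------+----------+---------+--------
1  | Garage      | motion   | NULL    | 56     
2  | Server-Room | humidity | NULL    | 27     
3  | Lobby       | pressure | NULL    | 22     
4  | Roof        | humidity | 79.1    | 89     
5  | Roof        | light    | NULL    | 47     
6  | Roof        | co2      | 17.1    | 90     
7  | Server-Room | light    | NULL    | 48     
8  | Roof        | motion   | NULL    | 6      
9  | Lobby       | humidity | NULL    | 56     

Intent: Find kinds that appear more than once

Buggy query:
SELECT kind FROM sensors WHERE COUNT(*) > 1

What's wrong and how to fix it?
Bug: WHERE can't reference COUNT(*); aggregates are computed after WHERE

Fix: GROUP BY kind, then filter groups with HAVING COUNT(*) > 1

Corrected query:
SELECT kind FROM sensors GROUP BY kind HAVING COUNT(*) > 1

Result:
kind    
--------
humidity
light   
motion  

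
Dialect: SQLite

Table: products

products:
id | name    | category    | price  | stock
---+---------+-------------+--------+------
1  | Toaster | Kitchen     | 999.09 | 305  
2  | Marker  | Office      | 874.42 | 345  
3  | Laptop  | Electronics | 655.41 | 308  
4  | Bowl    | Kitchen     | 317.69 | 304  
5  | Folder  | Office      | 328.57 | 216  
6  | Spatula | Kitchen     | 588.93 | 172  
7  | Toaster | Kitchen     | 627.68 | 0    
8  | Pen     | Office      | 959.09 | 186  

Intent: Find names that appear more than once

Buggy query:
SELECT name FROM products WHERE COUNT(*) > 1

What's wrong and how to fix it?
Bug: WHERE can't reference COUNT(*); aggregates are computed after WHERE

Fix: Group first, then use HAVING for the count condition

Corrected query:
SELECT name FROM products GROUP BY name HAVING COUNT(*) > 1

Result:
name   
-------
Toaster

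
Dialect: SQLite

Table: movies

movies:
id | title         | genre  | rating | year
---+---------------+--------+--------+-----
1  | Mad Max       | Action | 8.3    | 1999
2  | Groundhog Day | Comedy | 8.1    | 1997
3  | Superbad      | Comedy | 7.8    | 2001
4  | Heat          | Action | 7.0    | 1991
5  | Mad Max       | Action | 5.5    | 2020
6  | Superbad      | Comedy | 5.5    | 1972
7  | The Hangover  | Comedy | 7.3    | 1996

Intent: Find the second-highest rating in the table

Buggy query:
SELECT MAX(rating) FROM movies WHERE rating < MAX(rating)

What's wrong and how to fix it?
Bug: MAX(rating) on the right of the comparison is an aggregate-in-WHERE error

Fix: Put the inner MAX in a scalar subquery

Corrected query:
SELECT MAX(rating) FROM movies WHERE rating < (SELECT MAX(rating) FROM movies)

Result:
MAX(rating)
-----------
8.1        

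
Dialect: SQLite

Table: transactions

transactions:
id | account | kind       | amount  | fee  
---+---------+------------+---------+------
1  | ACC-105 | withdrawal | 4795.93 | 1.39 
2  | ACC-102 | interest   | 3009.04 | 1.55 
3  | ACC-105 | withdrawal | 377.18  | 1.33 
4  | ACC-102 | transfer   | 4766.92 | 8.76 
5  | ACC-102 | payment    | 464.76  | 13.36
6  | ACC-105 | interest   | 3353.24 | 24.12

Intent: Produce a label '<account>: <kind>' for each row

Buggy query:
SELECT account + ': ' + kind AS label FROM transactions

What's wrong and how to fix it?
Bug: '+' is numeric addition; on text columns SQLite converts them to 0 instead of concatenating

Fix: Use the || operator for string concatenation

Corrected query:
SELECT account || ': ' || kind AS label FROM transactions

Result:
label              
-------------------
ACC-105: withdrawal
ACC-102: interest  
ACC-105: withdrawal
ACC-102: transfer  
ACC-102: payment   
ACC-105: interest  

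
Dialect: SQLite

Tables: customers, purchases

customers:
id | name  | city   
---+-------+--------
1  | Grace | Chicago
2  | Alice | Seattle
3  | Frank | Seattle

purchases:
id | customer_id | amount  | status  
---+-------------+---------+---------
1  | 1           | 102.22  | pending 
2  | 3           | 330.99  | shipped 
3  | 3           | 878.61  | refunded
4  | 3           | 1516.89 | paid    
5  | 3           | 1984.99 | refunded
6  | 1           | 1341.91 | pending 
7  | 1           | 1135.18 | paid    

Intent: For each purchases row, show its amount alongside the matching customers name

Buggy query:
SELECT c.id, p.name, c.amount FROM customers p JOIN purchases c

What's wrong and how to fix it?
Bug: Missing join condition: each purchases row is matched to all customers rows instead of just its own

Fix: Specify the join condition linking the foreign key to the parent id

Corrected query:
SELECT c.id, p.name, c.amount FROM customers p JOIN purchases c ON c.customer_id = p.id

Result:
id | name  | amount 
---+-------+--------
1  | Grace | 102.22 
2  | Frank | 330.99 
3  | Frank | 878.61 
4  | Frank | 1516.89
5  | Frank | 1984.99
6  | Grace | 1341.91
7  | Grace | 1135.18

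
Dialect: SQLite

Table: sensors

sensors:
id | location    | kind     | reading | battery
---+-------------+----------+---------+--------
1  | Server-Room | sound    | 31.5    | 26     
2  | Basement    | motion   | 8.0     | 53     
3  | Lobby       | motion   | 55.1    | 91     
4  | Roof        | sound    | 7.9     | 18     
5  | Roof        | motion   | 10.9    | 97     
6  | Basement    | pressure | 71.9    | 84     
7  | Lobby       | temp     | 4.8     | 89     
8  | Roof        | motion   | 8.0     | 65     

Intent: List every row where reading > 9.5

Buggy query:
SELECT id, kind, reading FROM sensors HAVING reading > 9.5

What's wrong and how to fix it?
Bug: HAVING filters the output of aggregation, but this query has no GROUP BY and no aggregate functions, so SQLite rejects it (HAVING clause on a non-aggregate query); the condition here is per row

Fix: Replace HAVING with WHERE since the condition applies to individual rows

Corrected query:
SELECT id, kind, reading FROM sensors WHERE reading > 9.5

Result:
id | kind     | reading
---+----------+--------
1  | sound    | 31.5   
3  | motion   | 55.1   
5  | motion   | 10.9   
6  | pressure | 71.9   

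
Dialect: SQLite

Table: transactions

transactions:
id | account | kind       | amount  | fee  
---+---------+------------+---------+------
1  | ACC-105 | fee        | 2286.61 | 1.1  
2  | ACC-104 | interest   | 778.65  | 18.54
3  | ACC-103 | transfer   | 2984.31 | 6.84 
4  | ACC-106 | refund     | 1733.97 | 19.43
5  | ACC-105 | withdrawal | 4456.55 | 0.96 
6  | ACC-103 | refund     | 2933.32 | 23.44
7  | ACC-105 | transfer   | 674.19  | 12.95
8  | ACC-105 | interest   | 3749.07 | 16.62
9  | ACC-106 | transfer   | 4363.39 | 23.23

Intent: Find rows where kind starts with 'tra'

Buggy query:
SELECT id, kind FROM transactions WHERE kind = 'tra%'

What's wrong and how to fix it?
Bug: Wildcards only work with LIKE; '=' treats '%' as a literal character

Fix: Use LIKE for wildcard pattern matching

Corrected query:
SELECT id, kind FROM transactions WHERE kind LIKE 'tra%'

Result:
id | kind    
---+---------
3  | transfer
7  | transfer
9  | transfer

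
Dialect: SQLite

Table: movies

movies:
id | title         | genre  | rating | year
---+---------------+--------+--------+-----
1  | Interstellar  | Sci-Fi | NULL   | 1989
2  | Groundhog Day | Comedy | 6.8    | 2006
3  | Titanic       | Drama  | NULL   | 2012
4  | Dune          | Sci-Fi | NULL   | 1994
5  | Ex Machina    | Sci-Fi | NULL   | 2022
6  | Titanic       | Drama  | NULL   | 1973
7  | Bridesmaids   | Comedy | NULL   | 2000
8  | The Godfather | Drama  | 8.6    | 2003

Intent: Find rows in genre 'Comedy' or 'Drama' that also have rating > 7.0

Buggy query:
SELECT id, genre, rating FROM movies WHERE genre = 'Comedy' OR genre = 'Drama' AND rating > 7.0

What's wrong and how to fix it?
Bug: Without parentheses, AND is evaluated before OR, so the rating filter only applies to the 'Drama' branch

Fix: Group the OR with parentheses (or use IN), then AND the threshold

Corrected query:
SELECT id, genre, rating FROM movies WHERE (genre = 'Comedy' OR genre = 'Drama') AND rating > 7.0

Result:
id | genre | rating
---+-------+-------
8  | Drama | 8.6   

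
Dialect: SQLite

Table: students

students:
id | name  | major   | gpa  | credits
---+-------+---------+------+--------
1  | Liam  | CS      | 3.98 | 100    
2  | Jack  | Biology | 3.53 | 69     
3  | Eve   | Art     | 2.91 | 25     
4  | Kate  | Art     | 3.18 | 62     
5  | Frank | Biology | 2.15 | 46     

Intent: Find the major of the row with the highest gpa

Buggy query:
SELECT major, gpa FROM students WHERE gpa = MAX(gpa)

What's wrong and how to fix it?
Bug: MAX(gpa) is an aggregate and cannot be used directly in WHERE

Fix: Wrap MAX in a scalar subquery so WHERE compares against a single value

Corrected query:
SELECT major, gpa FROM students WHERE gpa = (SELECT MAX(gpa) FROM students)

Result:
major | gpa 
------+-----
CS    | 3.98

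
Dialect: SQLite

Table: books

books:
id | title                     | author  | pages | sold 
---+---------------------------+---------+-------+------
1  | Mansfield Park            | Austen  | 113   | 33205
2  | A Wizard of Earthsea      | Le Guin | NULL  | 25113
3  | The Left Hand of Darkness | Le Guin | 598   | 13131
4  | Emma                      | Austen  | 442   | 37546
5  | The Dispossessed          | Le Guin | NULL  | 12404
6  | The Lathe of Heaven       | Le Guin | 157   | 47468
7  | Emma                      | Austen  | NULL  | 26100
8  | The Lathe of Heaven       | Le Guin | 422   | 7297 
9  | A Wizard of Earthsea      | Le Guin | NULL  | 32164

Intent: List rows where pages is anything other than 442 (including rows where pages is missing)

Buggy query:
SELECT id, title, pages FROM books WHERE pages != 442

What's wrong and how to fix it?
Bug: Inequality against NULL is unknown, not true; rows with NULL are dropped

Fix: Add an explicit OR pages IS NULL to include the missing-value rows

Corrected query:
SELECT id, title, pages FROM books WHERE pages != 442 OR pages IS NULL

Result:
id | title                     | pages
---+---------------------------+------
1  | Mansfield Park            | 113  
2  | A Wizard of Earthsea      | NULL 
3  | The Left Hand of Darkness | 598  
5  | The Dispossessed          | NULL 
6  | The Lathe of Heaven       | 157  
7  | Emma                      | NULL 
8  | The Lathe of Heaven       | 422  
9  | A Wizard of Earthsea      | NULL 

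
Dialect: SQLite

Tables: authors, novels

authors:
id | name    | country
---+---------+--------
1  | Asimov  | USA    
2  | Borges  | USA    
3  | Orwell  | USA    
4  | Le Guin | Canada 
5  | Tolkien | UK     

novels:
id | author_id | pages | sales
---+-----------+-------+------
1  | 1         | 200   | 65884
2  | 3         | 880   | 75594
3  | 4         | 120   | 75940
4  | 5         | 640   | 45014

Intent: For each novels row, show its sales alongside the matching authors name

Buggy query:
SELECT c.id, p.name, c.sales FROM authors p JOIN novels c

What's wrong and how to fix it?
Bug: JOIN with no ON clause produces a cartesian product; every novels row pairs with every authors row

Fix: Specify the join condition linking the foreign key to the parent id

Corrected query:
SELECT c.id, p.name, c.sales FROM authors p JOIN novels c ON c.author_id = p.id

Result:
id | name    | sales
---+---------+------
1  | Asimov  | 65884
2  | Orwell  | 75594
3  | Le Guin | 75940
4  | Tolkien | 45014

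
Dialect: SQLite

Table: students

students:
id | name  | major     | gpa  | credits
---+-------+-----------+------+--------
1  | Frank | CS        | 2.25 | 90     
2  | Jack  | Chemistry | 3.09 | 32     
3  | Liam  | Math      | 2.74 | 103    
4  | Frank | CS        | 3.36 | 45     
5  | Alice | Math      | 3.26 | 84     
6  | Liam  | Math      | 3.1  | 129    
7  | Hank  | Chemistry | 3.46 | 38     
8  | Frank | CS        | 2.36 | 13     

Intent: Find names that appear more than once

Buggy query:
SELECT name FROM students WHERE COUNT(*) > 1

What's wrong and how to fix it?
Bug: WHERE can't reference COUNT(*); aggregates are computed after WHERE

Fix: Group first, then use HAVING for the count condition

Corrected query:
SELECT name FROM students GROUP BY name HAVING COUNT(*) > 1

Result:
name 
-----
Frank
Liam 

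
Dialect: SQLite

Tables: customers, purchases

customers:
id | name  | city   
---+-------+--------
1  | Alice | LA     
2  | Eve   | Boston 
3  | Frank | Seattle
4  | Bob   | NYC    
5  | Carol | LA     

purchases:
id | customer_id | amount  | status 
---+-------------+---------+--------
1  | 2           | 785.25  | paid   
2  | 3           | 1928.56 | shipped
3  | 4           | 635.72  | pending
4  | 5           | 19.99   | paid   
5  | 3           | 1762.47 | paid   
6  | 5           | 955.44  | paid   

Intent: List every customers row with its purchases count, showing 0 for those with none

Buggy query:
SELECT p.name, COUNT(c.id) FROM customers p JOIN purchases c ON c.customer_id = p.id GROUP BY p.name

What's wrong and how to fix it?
Bug: INNER JOIN drops customers rows that have no matching purchases rows

Fix: Use LEFT JOIN so parents without children still appear (COUNT(c.id) gives 0)

Corrected query:
SELECT p.name, COUNT(c.id) FROM customers p LEFT JOIN purchases c ON c.customer_id = p.id GROUP BY p.name

Result:
name  | COUNT(c.id)
------+------------
Alice | 0          
Bob   | 1          
Carol | 2          
Eve   | 1          
Frank | 2          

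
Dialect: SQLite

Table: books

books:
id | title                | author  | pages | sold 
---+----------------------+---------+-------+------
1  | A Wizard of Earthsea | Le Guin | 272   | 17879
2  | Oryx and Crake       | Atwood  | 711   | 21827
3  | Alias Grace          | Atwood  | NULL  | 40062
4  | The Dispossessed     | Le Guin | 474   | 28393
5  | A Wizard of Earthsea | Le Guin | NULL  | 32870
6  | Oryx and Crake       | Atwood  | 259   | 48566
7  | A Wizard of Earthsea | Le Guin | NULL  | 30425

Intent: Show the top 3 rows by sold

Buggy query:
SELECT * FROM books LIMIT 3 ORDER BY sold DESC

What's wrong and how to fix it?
Bug: ORDER BY cannot follow LIMIT; LIMIT is the final clause

Fix: Sort with ORDER BY, then apply LIMIT

Corrected query:
SELECT * FROM books ORDER BY sold DESC LIMIT 3

Result:
id | title                | author  | pages | sold 
---+----------------------+---------+-------+------
6  | Oryx and Crake       | Atwood  | 259   | 48566
3  | Alias Grace          | Atwood  | NULL  | 40062
5  | A Wizard of Earthsea | Le Guin | NULL  | 32870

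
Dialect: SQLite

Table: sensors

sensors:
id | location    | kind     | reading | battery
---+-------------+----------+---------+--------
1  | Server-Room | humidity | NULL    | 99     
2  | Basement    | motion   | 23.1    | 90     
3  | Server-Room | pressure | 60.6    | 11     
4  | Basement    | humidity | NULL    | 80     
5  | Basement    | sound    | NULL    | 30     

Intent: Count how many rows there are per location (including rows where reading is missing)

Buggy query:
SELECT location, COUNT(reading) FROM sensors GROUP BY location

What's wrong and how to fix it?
Bug: COUNT(column) counts non-NULL values only; rows with NULL reading aren't counted

Fix: Use COUNT(*) to count all rows regardless of NULL

Corrected query:
SELECT location, COUNT(*) FROM sensors GROUP BY location

Result:
location    | COUNT(*)
------------+---------
Basement    | 3       
Server-Room | 2       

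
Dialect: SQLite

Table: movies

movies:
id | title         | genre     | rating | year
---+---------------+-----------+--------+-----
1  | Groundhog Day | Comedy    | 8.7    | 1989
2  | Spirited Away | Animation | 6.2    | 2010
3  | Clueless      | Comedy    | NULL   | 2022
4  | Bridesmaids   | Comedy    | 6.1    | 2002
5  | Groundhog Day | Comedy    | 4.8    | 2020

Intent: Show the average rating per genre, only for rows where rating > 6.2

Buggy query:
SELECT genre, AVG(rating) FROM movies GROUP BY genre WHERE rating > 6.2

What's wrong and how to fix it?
Bug: Row-level WHERE must come before GROUP BY in the clause order

Fix: Move the WHERE clause before GROUP BY

Corrected query:
SELECT genre, AVG(rating) FROM movies WHERE rating > 6.2 GROUP BY genre

Result:
genre  | AVG(rating)
-------+------------
Comedy | 8.7        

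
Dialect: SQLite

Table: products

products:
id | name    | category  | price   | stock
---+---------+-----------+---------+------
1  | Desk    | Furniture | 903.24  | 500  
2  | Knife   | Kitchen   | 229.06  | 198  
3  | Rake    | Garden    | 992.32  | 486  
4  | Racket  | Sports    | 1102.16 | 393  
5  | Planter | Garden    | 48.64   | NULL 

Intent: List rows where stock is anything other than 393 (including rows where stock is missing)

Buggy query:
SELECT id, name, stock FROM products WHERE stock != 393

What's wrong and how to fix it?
Bug: Inequality against NULL is unknown, not true; rows with NULL are dropped

Fix: Handle NULL separately with IS NULL alongside the inequality

Corrected query:
SELECT id, name, stock FROM products WHERE stock != 393 OR stock IS NULL

Result:
id | name    | stock
---+---------+------
1  | Desk    | 500  
2  | Knife   | 198  
3  | Rake    | 486  
5  | Planter | NULL 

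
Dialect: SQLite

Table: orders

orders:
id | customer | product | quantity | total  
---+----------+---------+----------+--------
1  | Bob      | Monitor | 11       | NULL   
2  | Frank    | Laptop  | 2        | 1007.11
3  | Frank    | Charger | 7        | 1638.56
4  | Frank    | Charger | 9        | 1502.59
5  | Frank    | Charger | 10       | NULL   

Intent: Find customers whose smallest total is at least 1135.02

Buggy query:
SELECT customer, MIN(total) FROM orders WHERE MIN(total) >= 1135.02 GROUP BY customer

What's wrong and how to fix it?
Bug: MIN() in WHERE is a misuse of aggregate

Fix: Replace WHERE with HAVING after the GROUP BY

Corrected query:
SELECT customer, MIN(total) FROM orders GROUP BY customer HAVING MIN(total) >= 1135.02

Result:
(no rows)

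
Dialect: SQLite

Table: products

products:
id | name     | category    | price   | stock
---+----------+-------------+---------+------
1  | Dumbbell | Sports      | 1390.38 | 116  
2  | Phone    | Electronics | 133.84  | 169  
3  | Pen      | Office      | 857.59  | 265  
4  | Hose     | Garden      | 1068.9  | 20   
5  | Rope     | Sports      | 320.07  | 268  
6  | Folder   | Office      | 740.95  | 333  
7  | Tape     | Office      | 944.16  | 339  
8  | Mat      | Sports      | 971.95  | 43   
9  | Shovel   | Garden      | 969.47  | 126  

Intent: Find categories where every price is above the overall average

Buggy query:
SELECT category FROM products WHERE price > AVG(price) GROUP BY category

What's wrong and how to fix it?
Bug: WHERE evaluates per row before aggregation, so AVG() is unavailable

Fix: Compute the overall average in a scalar subquery and compare each group's MIN against it in HAVING

Corrected query:
SELECT category FROM products GROUP BY category HAVING MIN(price) > (SELECT AVG(price) FROM products)

Result:
category
--------
Garden  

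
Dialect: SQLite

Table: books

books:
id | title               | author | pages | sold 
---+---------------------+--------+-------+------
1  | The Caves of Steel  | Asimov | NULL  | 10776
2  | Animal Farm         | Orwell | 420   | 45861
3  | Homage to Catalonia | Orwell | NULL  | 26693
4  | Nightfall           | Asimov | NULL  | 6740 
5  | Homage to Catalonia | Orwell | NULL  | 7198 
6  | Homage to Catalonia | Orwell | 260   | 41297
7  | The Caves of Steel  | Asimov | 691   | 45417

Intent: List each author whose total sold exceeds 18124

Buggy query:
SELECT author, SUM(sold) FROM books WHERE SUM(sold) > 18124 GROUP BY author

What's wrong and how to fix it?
Bug: Aggregate functions cannot appear in a WHERE clause

Fix: Use HAVING (which filters groups after aggregation) instead of WHERE

Corrected query:
SELECT author, SUM(sold) FROM books GROUP BY author HAVING SUM(sold) > 18124

Result:
author | SUM(sold)
-------+----------
Asimov | 62933    
Orwell | 121049   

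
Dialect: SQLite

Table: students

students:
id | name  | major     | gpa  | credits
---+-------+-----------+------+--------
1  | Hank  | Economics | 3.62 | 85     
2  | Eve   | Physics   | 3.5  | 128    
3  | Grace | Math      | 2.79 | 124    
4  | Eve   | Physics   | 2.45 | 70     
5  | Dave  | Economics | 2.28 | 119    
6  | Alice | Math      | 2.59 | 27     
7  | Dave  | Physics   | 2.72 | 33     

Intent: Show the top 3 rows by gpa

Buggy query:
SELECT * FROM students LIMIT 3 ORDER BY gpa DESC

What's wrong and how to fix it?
Bug: LIMIT must come after ORDER BY

Fix: Sort with ORDER BY, then apply LIMIT

Corrected query:
SELECT * FROM students ORDER BY gpa DESC LIMIT 3

Result:
id | name  | major     | gpa  | credits
---+-------+-----------+------+--------
1  | Hank  | Economics | 3.62 | 85     
2  | Eve   | Physics   | 3.5  | 128    
3  | Grace | Math      | 2.79 | 124    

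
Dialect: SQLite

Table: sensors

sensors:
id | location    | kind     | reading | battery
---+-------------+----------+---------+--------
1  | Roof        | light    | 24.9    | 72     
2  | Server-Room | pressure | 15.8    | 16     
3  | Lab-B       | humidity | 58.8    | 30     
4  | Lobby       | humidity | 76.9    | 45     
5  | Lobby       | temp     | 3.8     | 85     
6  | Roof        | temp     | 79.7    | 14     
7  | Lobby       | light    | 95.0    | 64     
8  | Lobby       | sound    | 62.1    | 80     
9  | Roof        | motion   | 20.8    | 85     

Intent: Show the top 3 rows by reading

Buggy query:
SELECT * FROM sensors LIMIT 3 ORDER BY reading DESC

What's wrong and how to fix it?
Bug: LIMIT must come after ORDER BY

Fix: Sort with ORDER BY, then apply LIMIT

Corrected query:
SELECT * FROM sensors ORDER BY reading DESC LIMIT 3

Result:
id | location | kind     | reading | battery
---+----------+----------+---------+--------
7  | Lobby    | light    | 95      | 64     
6  | Roof     | temp     | 79.7    | 14     
4  | Lobby    | humidity | 76.9    | 45     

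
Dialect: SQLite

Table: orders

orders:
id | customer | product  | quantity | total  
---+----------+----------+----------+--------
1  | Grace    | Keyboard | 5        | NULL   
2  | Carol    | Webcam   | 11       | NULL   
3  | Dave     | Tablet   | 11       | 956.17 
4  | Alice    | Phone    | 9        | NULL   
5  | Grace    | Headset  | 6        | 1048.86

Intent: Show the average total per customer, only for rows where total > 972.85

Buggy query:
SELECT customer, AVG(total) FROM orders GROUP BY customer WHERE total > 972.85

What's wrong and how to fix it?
Bug: Row-level WHERE must come before GROUP BY in the clause order

Fix: Move the WHERE clause before GROUP BY

Corrected query:
SELECT customer, AVG(total) FROM orders WHERE total > 972.85 GROUP BY customer

Result:
customer | AVG(total)
---------+-----------
Grace    | 1048.86   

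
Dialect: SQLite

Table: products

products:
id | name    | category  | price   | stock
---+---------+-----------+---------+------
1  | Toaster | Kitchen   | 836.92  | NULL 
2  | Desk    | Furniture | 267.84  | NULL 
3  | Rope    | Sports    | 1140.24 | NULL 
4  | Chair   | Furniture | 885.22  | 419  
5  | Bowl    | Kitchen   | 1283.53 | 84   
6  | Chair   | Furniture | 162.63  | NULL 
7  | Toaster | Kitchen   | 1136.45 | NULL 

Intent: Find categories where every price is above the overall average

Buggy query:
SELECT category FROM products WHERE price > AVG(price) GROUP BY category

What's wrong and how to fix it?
Bug: WHERE evaluates per row before aggregation, so AVG() is unavailable

Fix: Compute the overall average in a scalar subquery and compare each group's MIN against it in HAVING

Corrected query:
SELECT category FROM products GROUP BY category HAVING MIN(price) > (SELECT AVG(price) FROM products)

Result:
category
--------
Kitchen 
Sports  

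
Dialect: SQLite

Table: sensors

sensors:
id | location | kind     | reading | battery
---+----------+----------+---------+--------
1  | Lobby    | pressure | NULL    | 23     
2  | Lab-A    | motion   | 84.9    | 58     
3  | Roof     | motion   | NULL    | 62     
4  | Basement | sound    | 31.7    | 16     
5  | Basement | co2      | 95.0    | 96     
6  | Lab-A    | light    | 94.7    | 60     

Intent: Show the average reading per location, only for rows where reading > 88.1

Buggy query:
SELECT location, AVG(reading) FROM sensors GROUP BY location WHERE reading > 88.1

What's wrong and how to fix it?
Bug: WHERE cannot follow GROUP BY

Fix: Place WHERE between FROM and GROUP BY

Corrected query:
SELECT location, AVG(reading) FROM sensors WHERE reading > 88.1 GROUP BY location

Result:
location | AVG(reading)
---------+-------------
Basement | 95          
Lab-A    | 94.7        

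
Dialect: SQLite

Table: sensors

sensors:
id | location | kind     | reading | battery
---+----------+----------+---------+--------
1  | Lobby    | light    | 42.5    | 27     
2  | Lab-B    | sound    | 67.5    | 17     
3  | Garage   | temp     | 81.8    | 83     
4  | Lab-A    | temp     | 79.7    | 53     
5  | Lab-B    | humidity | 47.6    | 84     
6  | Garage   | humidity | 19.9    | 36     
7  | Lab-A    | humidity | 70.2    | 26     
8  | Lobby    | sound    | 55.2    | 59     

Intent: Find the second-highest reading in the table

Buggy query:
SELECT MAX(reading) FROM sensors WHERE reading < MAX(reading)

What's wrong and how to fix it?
Bug: MAX(reading) on the right of the comparison is an aggregate-in-WHERE error

Fix: Put the inner MAX in a scalar subquery

Corrected query:
SELECT MAX(reading) FROM sensors WHERE reading < (SELECT MAX(reading) FROM sensors)

Result:
MAX(reading)
------------
79.7        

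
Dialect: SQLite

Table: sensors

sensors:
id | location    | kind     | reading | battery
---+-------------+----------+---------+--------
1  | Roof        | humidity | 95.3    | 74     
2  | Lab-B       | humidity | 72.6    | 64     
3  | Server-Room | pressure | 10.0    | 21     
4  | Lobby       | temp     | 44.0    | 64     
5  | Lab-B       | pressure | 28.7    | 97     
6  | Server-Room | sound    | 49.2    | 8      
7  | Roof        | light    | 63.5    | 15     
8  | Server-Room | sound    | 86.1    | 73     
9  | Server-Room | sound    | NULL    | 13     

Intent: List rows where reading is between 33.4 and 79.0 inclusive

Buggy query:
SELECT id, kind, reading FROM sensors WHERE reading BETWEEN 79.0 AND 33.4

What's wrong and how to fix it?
Bug: The bounds are reversed; BETWEEN a AND b requires a <= b to match anything

Fix: Swap the bounds so the smaller value comes first

Corrected query:
SELECT id, kind, reading FROM sensors WHERE reading BETWEEN 33.4 AND 79.0

Result:
id | kind     | reading
---+----------+--------
2  | humidity | 72.6   
4  | temp     | 44     
6  | sound    | 49.2   
7  | light    | 63.5   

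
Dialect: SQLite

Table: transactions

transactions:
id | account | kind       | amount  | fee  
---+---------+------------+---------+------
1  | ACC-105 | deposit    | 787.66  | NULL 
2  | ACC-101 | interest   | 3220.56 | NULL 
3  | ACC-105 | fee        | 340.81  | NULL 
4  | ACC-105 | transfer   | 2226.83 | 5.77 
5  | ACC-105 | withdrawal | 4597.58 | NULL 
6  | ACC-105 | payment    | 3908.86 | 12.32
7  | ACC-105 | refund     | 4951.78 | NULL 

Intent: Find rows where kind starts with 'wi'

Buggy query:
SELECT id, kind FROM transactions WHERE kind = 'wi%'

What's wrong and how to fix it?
Bug: '=' compares the literal string including the % character; pattern matching needs LIKE

Fix: Replace '=' with LIKE so 'wi%' is treated as a pattern

Corrected query:
SELECT id, kind FROM transactions WHERE kind LIKE 'wi%'

Result:
id | kind      
---+-----------
5  | withdrawal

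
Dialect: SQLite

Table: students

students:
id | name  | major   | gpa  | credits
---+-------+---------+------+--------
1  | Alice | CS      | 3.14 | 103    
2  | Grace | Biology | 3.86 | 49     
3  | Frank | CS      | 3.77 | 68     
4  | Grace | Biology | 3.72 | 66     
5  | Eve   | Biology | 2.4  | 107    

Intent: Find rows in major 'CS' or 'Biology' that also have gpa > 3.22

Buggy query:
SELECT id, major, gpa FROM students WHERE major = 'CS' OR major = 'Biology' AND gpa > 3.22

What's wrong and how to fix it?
Bug: Without parentheses, AND is evaluated before OR, so the gpa filter only applies to the 'Biology' branch

Fix: Add parentheses around the OR so the AND applies to both alternatives

Corrected query:
SELECT id, major, gpa FROM students WHERE (major = 'CS' OR major = 'Biology') AND gpa > 3.22

Result:
id | major   | gpa 
---+---------+-----
2  | Biology | 3.86
3  | CS      | 3.77
4  | Biology | 3.72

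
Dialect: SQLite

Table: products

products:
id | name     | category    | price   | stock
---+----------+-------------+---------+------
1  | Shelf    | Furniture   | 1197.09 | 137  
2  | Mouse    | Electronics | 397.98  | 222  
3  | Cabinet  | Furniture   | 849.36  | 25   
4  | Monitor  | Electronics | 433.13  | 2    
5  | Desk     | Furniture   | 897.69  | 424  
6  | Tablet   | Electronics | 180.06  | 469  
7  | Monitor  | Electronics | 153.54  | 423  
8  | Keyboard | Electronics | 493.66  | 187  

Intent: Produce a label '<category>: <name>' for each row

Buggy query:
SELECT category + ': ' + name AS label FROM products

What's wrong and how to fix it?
Bug: SQLite uses || for string concatenation; + coerces text to numbers (yielding 0)

Fix: Replace + with || to concatenate text

Corrected query:
SELECT category || ': ' || name AS label FROM products

Result:
label                
---------------------
Furniture: Shelf     
Electronics: Mouse   
Furniture: Cabinet   
Electronics: Monitor 
Furniture: Desk      
Electronics: Tablet  
Electronics: Monitor 
Electronics: Keyboard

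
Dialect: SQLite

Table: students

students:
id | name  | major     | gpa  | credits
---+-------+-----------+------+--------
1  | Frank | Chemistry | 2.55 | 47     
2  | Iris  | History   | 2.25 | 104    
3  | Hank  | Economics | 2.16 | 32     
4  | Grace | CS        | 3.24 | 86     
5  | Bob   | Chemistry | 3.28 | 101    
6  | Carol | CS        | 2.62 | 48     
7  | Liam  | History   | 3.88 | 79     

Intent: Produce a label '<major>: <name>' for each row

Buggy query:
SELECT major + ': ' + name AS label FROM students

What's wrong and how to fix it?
Bug: SQLite uses || for string concatenation; + coerces text to numbers (yielding 0)

Fix: Replace + with || to concatenate text

Corrected query:
SELECT major || ': ' || name AS label FROM students

Result:
label           
----------------
Chemistry: Frank
History: Iris   
Economics: Hank 
CS: Grace       
Chemistry: Bob  
CS: Carol       
History: Liam   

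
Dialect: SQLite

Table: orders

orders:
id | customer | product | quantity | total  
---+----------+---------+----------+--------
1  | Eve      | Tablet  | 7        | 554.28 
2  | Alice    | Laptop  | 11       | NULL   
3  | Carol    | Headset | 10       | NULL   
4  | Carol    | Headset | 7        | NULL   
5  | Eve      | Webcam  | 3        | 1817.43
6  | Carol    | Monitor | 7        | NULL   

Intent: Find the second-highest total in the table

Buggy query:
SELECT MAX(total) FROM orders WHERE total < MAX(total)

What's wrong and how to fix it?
Bug: The inner MAX is an aggregate inside WHERE, which is not allowed

Fix: Put the inner MAX in a scalar subquery

Corrected query:
SELECT MAX(total) FROM orders WHERE total < (SELECT MAX(total) FROM orders)

Result:
MAX(total)
----------
554.28    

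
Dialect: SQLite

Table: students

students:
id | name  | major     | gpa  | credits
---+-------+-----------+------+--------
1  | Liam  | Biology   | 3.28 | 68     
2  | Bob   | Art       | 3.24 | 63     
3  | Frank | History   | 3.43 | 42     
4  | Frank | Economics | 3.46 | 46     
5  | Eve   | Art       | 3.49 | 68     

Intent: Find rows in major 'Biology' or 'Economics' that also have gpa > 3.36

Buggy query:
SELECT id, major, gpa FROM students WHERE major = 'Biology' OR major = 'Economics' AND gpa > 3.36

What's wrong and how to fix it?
Bug: Without parentheses, AND is evaluated before OR, so the gpa filter only applies to the 'Economics' branch

Fix: Add parentheses around the OR so the AND applies to both alternatives

Corrected query:
SELECT id, major, gpa FROM students WHERE (major = 'Biology' OR major = 'Economics') AND gpa > 3.36

Result:
id | major     | gpa 
---+-----------+-----
4  | Economics | 3.46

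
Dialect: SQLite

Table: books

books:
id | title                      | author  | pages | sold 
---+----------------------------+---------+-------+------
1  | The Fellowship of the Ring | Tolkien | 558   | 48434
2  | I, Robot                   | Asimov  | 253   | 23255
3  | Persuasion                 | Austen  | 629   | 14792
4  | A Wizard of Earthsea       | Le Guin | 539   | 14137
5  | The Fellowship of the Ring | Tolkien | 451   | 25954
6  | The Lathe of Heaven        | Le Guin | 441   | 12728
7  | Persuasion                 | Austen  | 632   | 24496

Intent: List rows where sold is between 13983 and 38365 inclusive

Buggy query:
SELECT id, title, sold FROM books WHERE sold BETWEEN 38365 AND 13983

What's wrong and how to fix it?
Bug: BETWEEN expects the lower bound first; with 38365 AND 13983 the range is empty

Fix: Swap the bounds so the smaller value comes first

Corrected query:
SELECT id, title, sold FROM books WHERE sold BETWEEN 13983 AND 38365

Result:
id | title                      | sold 
---+----------------------------+------
2  | I, Robot                   | 23255
3  | Persuasion                 | 14792
4  | A Wizard of Earthsea       | 14137
5  | The Fellowship of the Ring | 25954
7  | Persuasion                 | 24496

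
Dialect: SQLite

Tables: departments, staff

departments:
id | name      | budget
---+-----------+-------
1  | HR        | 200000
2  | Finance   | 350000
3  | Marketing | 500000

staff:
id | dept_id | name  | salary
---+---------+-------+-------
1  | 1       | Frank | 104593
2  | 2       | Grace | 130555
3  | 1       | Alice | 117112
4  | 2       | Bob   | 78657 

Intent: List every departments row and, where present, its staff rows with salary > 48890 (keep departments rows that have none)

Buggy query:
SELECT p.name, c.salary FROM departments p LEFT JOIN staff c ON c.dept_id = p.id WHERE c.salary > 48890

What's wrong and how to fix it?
Bug: A WHERE condition on the right-hand table after LEFT JOIN drops unmatched parents

Fix: Put 'c.salary > 48890' in the JOIN's ON clause instead of WHERE

Corrected query:
SELECT p.name, c.salary FROM departments p LEFT JOIN staff c ON c.dept_id = p.id AND c.salary > 48890

Result:
name      | salary
----------+-------
HR        | 104593
HR        | 117112
Finance   | 78657 
Finance   | 130555
Marketing | NULL  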